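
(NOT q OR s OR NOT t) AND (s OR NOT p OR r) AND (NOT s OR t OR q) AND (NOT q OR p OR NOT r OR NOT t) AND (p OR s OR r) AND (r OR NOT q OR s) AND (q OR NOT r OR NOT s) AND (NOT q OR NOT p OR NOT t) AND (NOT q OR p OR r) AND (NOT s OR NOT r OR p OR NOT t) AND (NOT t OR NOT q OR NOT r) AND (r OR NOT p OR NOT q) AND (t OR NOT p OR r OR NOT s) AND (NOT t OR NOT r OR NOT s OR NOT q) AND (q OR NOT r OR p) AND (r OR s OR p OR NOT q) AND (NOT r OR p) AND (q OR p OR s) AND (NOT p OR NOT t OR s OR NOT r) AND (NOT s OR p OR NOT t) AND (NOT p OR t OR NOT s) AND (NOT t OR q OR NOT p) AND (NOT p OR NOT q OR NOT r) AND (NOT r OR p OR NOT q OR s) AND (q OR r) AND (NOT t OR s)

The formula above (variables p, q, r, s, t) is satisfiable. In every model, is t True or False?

False

Suppose t = true.
Unit clause (s) forces s = true.
Unit clause (p) forces p = true.
Unit clause (NOT q) forces q = false.
Now (q) is unsatisfied and unit — conflict.
So every satisfying assignment has t = False.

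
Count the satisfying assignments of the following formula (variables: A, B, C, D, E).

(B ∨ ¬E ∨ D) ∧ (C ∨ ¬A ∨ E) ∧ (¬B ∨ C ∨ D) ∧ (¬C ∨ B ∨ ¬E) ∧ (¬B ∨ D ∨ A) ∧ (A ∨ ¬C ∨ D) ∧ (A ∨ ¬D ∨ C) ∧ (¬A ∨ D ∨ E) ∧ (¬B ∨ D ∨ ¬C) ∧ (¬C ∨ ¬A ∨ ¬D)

There are 2^5 = 32 truth assignments over (A, B, C, D, E).
Split on E. With E = True, the clauses containing E are satisfied and ¬E drops from the rest; 3 of the 2^4 = 16 assignments to the other variables satisfy what remains.
With E = False, by the same count on the reduced clause set, 3 assignments work.
Total: 3 + 3 = 6.

6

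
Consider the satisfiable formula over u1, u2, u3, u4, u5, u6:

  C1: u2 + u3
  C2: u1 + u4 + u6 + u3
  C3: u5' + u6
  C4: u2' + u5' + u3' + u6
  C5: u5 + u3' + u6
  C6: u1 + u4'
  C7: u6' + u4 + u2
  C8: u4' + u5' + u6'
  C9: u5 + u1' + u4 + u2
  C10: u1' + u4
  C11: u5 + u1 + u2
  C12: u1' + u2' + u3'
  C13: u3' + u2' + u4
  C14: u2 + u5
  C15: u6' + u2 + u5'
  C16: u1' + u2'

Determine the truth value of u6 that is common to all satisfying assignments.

Suppose u6 = 0.
From the singleton clause (u5'), u5 = 0.
From the singleton clause (u3'), u3 = 0.
From the singleton clause (u2), u2 = 1.
From the singleton clause (u1'), u1 = 0.
From the singleton clause (u4), u4 = 1.
But (u4') is also a unit clause — contradiction.
So every satisfying assignment has u6 = True.

True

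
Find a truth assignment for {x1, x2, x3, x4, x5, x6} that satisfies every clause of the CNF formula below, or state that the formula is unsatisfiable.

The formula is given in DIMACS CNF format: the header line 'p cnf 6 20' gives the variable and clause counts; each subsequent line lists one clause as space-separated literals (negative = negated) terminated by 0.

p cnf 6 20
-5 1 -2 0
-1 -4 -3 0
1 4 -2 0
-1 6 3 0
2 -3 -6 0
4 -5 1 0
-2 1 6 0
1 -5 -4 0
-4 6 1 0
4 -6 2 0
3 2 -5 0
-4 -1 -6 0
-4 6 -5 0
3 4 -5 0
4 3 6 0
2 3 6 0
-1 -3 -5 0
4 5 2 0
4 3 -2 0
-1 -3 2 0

Case x5 = False:
Case x4 = True:
Case x1 = False:
From the singleton clause (x6), x6 = True.
Case x2 = False:
From the singleton clause (¬x3), x3 = False.
This assignment satisfies each clause.

x1 ↦ False,  x2 ↦ False,  x3 ↦ False,  x4 ↦ True,  x5 ↦ False,  x6 ↦ True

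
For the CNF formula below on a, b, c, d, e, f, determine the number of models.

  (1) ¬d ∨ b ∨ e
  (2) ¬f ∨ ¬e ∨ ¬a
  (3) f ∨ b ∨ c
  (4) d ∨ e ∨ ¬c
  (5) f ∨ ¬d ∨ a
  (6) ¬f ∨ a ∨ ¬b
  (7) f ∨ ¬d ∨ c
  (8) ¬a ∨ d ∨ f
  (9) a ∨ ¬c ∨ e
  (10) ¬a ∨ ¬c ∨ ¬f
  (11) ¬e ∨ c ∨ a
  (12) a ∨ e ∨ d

There are 2^6 = 64 truth assignments over (a, b, c, d, e, f).
Split on e. With e = True, the clauses containing e are satisfied and ¬e drops from the rest; 6 of the 2^5 = 32 assignments to the other variables satisfy what remains.
With e = False, by the same count on the reduced clause set, 4 assignments work.
Total: 6 + 4 = 10.

10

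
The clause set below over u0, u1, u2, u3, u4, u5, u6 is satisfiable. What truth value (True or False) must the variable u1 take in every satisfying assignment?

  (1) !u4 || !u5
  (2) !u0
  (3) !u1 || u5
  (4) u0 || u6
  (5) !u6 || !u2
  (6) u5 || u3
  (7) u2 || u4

False

Suppose u1 = true.
Unit clause (!u0) forces u0 = false.
Unit clause (u5) forces u5 = true.
Unit clause (!u4) forces u4 = false.
Unit clause (u6) forces u6 = true.
Unit clause (!u2) forces u2 = false.
That conflicts with the unit clause (u2).
So every satisfying assignment has u1 = False.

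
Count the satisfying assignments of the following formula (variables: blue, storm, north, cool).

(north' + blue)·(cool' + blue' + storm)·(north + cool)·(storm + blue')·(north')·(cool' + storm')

1

There are 2^4 = 16 truth assignments over (blue, storm, north, cool).
Check each against the 6 clauses (columns in the order blue, storm, north, cool):
  F F F F  ✗ fails (north + cool)
  F F F T  ✓ satisfies all
  F F T F  ✗ fails (north' + blue)
  F F T T  ✗ fails (north' + blue)
  F T F F  ✗ fails (north + cool)
  F T F T  ✗ fails (cool' + storm')
  F T T F  ✗ fails (north' + blue)
  F T T T  ✗ fails (north' + blue)
  T F F F  ✗ fails (north + cool)
  T F F T  ✗ fails (cool' + blue' + storm)
  T F T F  ✗ fails (storm + blue')
  T F T T  ✗ fails (cool' + blue' + storm)
  T T F F  ✗ fails (north + cool)
  T T F T  ✗ fails (cool' + storm')
  T T T F  ✗ fails (north')
  T T T T  ✗ fails (north')
1 of the 16 rows is a model.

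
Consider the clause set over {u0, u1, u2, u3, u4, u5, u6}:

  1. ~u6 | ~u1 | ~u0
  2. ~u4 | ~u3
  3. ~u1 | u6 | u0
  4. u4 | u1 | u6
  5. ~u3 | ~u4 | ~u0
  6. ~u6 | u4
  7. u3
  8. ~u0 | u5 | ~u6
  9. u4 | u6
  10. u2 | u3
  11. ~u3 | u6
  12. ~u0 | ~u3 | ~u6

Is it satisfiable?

Unsatisfiable

Unit clause (u3) forces u3 = 1.
Unit clause (~u4) forces u4 = 0.
Unit clause (~u6) forces u6 = 0.
But (u6) is also a unit clause — contradiction.
No assignment satisfies every clause.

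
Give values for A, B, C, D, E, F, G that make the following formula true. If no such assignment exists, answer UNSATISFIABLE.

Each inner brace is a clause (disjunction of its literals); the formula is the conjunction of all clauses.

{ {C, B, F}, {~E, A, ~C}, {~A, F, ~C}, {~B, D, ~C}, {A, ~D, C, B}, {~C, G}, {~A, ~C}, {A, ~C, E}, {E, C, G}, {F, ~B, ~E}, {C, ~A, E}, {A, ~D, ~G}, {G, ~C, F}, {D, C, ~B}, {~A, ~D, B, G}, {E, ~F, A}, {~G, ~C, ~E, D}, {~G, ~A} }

Branch on C: set C = 0.
Branch on B: set B = 1.
(D) alone gives D = 1.
Branch on E: set E = 1.
(F) alone gives F = 1.
Branch on A: set A = 0.
(~G) alone gives G = 0.
Every clause now holds.

A: 0,  B: 1,  C: 0,  D: 1,  E: 1,  F: 1,  G: 0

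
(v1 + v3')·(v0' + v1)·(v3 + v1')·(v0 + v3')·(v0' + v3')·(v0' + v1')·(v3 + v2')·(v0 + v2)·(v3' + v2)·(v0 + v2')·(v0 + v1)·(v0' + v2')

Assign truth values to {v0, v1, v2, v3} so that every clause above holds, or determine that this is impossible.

Try v1 = 1.
The clause (v3) is unit, so v3 = 1.
The clause (v0) is unit, so v0 = 1.
But (v0') is also a unit clause — contradiction.
Undo v1 and try v1 = 0.
The clause (v3') is unit, so v3 = 0.
The clause (v0') is unit, so v0 = 0.
But (v0) is also a unit clause — contradiction.
Either choice for v1 ends in contradiction.

UNSATISFIABLE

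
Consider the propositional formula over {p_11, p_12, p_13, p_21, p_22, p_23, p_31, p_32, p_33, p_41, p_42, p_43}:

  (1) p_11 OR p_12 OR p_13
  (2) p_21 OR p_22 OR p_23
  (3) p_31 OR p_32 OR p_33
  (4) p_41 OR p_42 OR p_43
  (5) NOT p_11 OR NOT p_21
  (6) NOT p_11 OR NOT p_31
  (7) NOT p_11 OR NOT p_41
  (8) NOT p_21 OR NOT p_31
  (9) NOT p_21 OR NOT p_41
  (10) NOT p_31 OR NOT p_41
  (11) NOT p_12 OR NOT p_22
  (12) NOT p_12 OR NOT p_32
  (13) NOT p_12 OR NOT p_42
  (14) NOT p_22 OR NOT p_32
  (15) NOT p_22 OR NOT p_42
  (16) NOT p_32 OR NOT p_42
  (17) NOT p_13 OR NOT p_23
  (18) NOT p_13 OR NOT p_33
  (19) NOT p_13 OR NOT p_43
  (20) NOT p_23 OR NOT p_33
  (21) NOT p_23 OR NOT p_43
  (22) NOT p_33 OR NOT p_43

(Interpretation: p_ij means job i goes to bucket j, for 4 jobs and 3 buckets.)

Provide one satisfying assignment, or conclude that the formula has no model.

Suppose p_11 = false.
Suppose p_12 = true.
From the singleton clause (NOT p_22), p_22 = false.
From the singleton clause (NOT p_32), p_32 = false.
From the singleton clause (NOT p_42), p_42 = false.
Suppose p_21 = true.
From the singleton clause (NOT p_31), p_31 = false.
From the singleton clause (p_33), p_33 = true.
From the singleton clause (NOT p_41), p_41 = false.
From the singleton clause (p_43), p_43 = true.
But (NOT p_43) is also a unit clause — contradiction.
Undo p_21 and try p_21 = false.
From the singleton clause (p_23), p_23 = true.
From the singleton clause (NOT p_13), p_13 = false.
From the singleton clause (NOT p_33), p_33 = false.
From the singleton clause (p_31), p_31 = true.
From the singleton clause (NOT p_41), p_41 = false.
From the singleton clause (p_43), p_43 = true.
But (NOT p_43) is also a unit clause — contradiction.
Neither p_21 = true nor p_21 = false works.
Undo p_12 and try p_12 = false.
From the singleton clause (p_13), p_13 = true.
From the singleton clause (NOT p_23), p_23 = false.
From the singleton clause (NOT p_33), p_33 = false.
From the singleton clause (NOT p_43), p_43 = false.
Suppose p_21 = true.
From the singleton clause (NOT p_31), p_31 = false.
From the singleton clause (p_32), p_32 = true.
From the singleton clause (NOT p_41), p_41 = false.
From the singleton clause (p_42), p_42 = true.
But (NOT p_42) is also a unit clause — contradiction.
Undo p_21 and try p_21 = false.
From the singleton clause (p_22), p_22 = true.
From the singleton clause (NOT p_32), p_32 = false.
From the singleton clause (p_31), p_31 = true.
From the singleton clause (NOT p_41), p_41 = false.
From the singleton clause (p_42), p_42 = true.
But (NOT p_42) is also a unit clause — contradiction.
Neither p_21 = true nor p_21 = false works.
Neither p_12 = true nor p_12 = false works.
Undo p_11 and try p_11 = true.
From the singleton clause (NOT p_21), p_21 = false.
From the singleton clause (NOT p_31), p_31 = false.
From the singleton clause (NOT p_41), p_41 = false.
Suppose p_22 = true.
From the singleton clause (NOT p_12), p_12 = false.
From the singleton clause (NOT p_32), p_32 = false.
From the singleton clause (p_33), p_33 = true.
From the singleton clause (NOT p_42), p_42 = false.
From the singleton clause (p_43), p_43 = true.
But (NOT p_43) is also a unit clause — contradiction.
Undo p_22 and try p_22 = false.
From the singleton clause (p_23), p_23 = true.
From the singleton clause (NOT p_13), p_13 = false.
From the singleton clause (NOT p_33), p_33 = false.
From the singleton clause (p_32), p_32 = true.
From the singleton clause (NOT p_12), p_12 = false.
From the singleton clause (NOT p_42), p_42 = false.
From the singleton clause (p_43), p_43 = true.
But (NOT p_43) is also a unit clause — contradiction.
Neither p_22 = true nor p_22 = false works.
Neither p_11 = true nor p_11 = false works.

UNSATISFIABLE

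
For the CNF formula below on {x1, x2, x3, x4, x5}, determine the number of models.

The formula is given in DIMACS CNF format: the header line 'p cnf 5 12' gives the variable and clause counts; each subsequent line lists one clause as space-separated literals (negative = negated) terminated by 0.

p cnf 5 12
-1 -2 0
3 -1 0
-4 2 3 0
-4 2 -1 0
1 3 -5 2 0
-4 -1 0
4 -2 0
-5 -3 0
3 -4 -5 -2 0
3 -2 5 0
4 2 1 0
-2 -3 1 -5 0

3

There are 2^5 = 32 truth assignments over (x1, x2, x3, x4, x5).
Split on x1. With x1 = True, the clauses containing x1 are satisfied and ¬x1 drops from the rest; 1 of the 2^4 = 16 assignments to the other variables satisfy what remains.
With x1 = False, by the same count on the reduced clause set, 2 assignments work.
Total: 1 + 2 = 3.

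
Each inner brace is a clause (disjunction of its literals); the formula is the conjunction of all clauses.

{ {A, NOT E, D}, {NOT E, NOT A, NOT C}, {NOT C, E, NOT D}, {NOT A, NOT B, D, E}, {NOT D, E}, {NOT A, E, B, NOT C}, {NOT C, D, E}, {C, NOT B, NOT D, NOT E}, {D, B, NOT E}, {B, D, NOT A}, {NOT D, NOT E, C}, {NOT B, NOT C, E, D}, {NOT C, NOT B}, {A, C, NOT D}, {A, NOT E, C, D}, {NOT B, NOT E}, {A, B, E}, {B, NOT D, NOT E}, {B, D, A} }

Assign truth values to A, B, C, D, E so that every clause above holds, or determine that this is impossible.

Try D = false.
Try A = false.
The clause (NOT E) is unit, so E = false.
The clause (NOT C) is unit, so C = false.
The clause (B) is unit, so B = true.
All clauses are satisfied.

A=false, B=true, C=false, D=false, E=false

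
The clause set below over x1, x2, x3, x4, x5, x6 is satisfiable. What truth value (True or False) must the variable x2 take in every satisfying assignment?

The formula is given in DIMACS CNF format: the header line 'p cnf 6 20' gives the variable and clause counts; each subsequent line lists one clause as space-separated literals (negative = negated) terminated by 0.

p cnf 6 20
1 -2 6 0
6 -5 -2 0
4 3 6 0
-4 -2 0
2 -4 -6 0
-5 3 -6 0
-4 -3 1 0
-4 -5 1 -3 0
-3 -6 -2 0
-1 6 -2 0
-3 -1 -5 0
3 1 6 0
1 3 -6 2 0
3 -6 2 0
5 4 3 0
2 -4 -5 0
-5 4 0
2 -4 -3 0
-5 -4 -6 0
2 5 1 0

False

Suppose x2 = True.
(¬x4) alone gives x4 = False.
(¬x5) alone gives x5 = False.
(x3) alone gives x3 = True.
(¬x6) alone gives x6 = False.
(x1) alone gives x1 = True.
That conflicts with the unit clause (¬x1).
So every satisfying assignment has x2 = False.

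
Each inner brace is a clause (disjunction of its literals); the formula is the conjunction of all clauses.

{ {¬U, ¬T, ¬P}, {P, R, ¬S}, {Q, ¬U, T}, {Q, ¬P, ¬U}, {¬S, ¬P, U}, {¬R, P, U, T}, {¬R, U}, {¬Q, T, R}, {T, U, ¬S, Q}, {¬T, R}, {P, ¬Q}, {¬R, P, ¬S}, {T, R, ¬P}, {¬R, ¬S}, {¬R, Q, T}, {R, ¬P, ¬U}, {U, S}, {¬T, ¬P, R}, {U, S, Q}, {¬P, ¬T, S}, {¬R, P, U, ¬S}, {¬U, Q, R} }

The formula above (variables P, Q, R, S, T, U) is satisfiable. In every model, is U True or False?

Suppose U = False.
Unit clause (¬R) forces R = False.
Unit clause (¬T) forces T = False.
Unit clause (¬Q) forces Q = False.
Unit clause (¬S) forces S = False.
That conflicts with the unit clause (S).
So every satisfying assignment has U = True.

True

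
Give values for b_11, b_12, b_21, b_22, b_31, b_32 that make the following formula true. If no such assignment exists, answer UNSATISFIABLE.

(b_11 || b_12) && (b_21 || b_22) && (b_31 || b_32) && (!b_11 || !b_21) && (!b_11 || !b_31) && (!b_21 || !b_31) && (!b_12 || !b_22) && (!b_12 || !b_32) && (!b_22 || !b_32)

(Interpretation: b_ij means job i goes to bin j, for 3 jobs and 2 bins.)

Case b_11 = true:
The clause (!b_21) is unit, so b_21 = false.
The clause (b_22) is unit, so b_22 = true.
The clause (!b_31) is unit, so b_31 = false.
The clause (b_32) is unit, so b_32 = true.
But (!b_32) is also a unit clause — contradiction.
So b_11 must be the other value — set b_11 = false.
The clause (b_12) is unit, so b_12 = true.
The clause (!b_22) is unit, so b_22 = false.
The clause (b_21) is unit, so b_21 = true.
The clause (!b_31) is unit, so b_31 = false.
The clause (b_32) is unit, so b_32 = true.
But (!b_32) is also a unit clause — contradiction.
Neither b_11 = true nor b_11 = false works.

UNSATISFIABLE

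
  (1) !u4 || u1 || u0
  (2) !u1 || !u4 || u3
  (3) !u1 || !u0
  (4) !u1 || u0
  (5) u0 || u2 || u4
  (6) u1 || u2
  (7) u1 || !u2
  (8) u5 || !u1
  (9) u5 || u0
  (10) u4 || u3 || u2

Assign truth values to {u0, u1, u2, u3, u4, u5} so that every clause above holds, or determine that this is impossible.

Suppose u1 = false.
From the singleton clause (u2), u2 = true.
Now (!u2) is unsatisfied and unit — conflict.
So u1 must be the other value — set u1 = true.
From the singleton clause (!u0), u0 = false.
Now (u0) is unsatisfied and unit — conflict.
Both values of u1 lead to a conflict.

UNSATISFIABLE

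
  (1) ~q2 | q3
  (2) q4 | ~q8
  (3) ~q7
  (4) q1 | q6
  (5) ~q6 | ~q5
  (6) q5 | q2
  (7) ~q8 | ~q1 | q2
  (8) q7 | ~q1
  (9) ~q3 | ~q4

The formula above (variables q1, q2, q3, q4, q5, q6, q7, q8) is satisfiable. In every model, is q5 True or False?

False

Suppose q5 = 1.
The clause (~q7) is unit, so q7 = 0.
The clause (~q6) is unit, so q6 = 0.
The clause (q1) is unit, so q1 = 1.
But (~q1) is also a unit clause — contradiction.
So every satisfying assignment has q5 = False.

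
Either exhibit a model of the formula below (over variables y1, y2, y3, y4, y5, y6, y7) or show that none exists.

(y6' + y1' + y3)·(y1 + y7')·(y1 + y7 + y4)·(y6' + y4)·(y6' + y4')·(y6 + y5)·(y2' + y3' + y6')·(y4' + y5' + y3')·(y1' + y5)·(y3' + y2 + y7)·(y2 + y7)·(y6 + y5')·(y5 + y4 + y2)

Case y1 = 1:
(y5) alone gives y5 = 1.
(y6) alone gives y6 = 1.
(y3) alone gives y3 = 1.
(y4) alone gives y4 = 1.
Now (y4') is unsatisfied and unit — conflict.
That branch fails; take y1 = 0 instead.
(y7') alone gives y7 = 0.
(y4) alone gives y4 = 1.
(y6') alone gives y6 = 0.
(y5) alone gives y5 = 1.
Now (y5') is unsatisfied and unit — conflict.
Neither y1 = 1 nor y1 = 0 works.

UNSATISFIABLE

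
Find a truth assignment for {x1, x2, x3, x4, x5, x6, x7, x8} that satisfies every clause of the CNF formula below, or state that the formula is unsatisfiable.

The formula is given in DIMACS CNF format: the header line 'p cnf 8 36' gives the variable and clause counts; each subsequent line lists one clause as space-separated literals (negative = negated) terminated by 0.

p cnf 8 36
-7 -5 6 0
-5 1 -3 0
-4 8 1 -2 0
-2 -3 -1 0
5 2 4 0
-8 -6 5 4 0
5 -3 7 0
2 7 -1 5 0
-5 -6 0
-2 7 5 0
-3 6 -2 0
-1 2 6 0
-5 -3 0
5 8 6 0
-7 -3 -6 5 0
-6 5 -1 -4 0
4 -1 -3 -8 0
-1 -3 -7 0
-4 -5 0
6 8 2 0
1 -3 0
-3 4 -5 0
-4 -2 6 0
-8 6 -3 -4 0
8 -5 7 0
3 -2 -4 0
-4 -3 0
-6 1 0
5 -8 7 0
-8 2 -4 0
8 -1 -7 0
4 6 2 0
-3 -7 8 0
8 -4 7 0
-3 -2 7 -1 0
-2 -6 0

x1=False,  x2=True,  x3=False,  x4=False,  x5=False,  x6=False,  x7=True,  x8=True

Suppose x5 = False.
Suppose x2 = True.
Unit clause (x7) forces x7 = True.
Unit clause (¬x6) forces x6 = False.
Unit clause (¬x3) forces x3 = False.
Unit clause (x8) forces x8 = True.
Unit clause (¬x4) forces x4 = False.
All clauses hold; x1 can take either value.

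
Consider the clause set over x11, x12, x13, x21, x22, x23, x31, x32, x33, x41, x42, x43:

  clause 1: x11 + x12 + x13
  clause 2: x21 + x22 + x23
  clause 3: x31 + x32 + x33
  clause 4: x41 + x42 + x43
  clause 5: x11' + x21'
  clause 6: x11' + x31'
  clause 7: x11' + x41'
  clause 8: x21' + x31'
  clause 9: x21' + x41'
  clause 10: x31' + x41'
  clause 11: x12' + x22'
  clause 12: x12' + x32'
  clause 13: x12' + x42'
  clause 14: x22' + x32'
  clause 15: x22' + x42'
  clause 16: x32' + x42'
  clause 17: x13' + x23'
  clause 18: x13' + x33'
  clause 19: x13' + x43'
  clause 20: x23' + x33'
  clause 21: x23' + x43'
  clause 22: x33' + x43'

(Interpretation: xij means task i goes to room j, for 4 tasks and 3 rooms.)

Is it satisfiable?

Suppose x11 = 0.
Suppose x12 = 1.
From the singleton clause (x22'), x22 = 0.
From the singleton clause (x32'), x32 = 0.
From the singleton clause (x42'), x42 = 0.
Suppose x21 = 1.
From the singleton clause (x31'), x31 = 0.
From the singleton clause (x33), x33 = 1.
From the singleton clause (x41'), x41 = 0.
From the singleton clause (x43), x43 = 1.
But (x43') is also a unit clause — contradiction.
Backtrack on x21: now try x21 = 0.
From the singleton clause (x23), x23 = 1.
From the singleton clause (x13'), x13 = 0.
From the singleton clause (x33'), x33 = 0.
From the singleton clause (x31), x31 = 1.
From the singleton clause (x41'), x41 = 0.
From the singleton clause (x43), x43 = 1.
But (x43') is also a unit clause — contradiction.
Either choice for x21 ends in contradiction.
Backtrack on x12: now try x12 = 0.
From the singleton clause (x13), x13 = 1.
From the singleton clause (x23'), x23 = 0.
From the singleton clause (x33'), x33 = 0.
From the singleton clause (x43'), x43 = 0.
Suppose x21 = 1.
From the singleton clause (x31'), x31 = 0.
From the singleton clause (x32), x32 = 1.
From the singleton clause (x41'), x41 = 0.
From the singleton clause (x42), x42 = 1.
But (x42') is also a unit clause — contradiction.
Backtrack on x21: now try x21 = 0.
From the singleton clause (x22), x22 = 1.
From the singleton clause (x32'), x32 = 0.
From the singleton clause (x31), x31 = 1.
From the singleton clause (x41'), x41 = 0.
From the singleton clause (x42), x42 = 1.
But (x42') is also a unit clause — contradiction.
Either choice for x21 ends in contradiction.
Either choice for x12 ends in contradiction.
Backtrack on x11: now try x11 = 1.
From the singleton clause (x21'), x21 = 0.
From the singleton clause (x31'), x31 = 0.
From the singleton clause (x41'), x41 = 0.
Suppose x22 = 1.
From the singleton clause (x12'), x12 = 0.
From the singleton clause (x32'), x32 = 0.
From the singleton clause (x33), x33 = 1.
From the singleton clause (x42'), x42 = 0.
From the singleton clause (x43), x43 = 1.
But (x43') is also a unit clause — contradiction.
Backtrack on x22: now try x22 = 0.
From the singleton clause (x23), x23 = 1.
From the singleton clause (x13'), x13 = 0.
From the singleton clause (x33'), x33 = 0.
From the singleton clause (x32), x32 = 1.
From the singleton clause (x12'), x12 = 0.
From the singleton clause (x42'), x42 = 0.
From the singleton clause (x43), x43 = 1.
But (x43') is also a unit clause — contradiction.
Either choice for x22 ends in contradiction.
Either choice for x11 ends in contradiction.
No assignment satisfies every clause.

Unsatisfiable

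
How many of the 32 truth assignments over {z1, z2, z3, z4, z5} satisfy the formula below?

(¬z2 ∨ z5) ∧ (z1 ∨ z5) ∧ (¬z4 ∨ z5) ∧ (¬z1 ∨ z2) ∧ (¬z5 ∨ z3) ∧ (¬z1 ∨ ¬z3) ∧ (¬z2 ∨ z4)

3

There are 2^5 = 32 truth assignments over (z1, z2, z3, z4, z5).
Split on z3. With z3 = True, the clauses containing z3 are satisfied and ¬z3 drops from the rest; 3 of the 2^4 = 16 assignments to the other variables satisfy what remains.
With z3 = False, by the same count on the reduced clause set, 0 assignments work.
Total: 3 + 0 = 3.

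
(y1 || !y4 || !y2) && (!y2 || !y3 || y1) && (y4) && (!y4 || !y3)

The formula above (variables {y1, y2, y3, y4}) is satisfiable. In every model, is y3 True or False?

Suppose y3 = true.
From the singleton clause (y4), y4 = true.
But (!y4) is also a unit clause — contradiction.
So every satisfying assignment has y3 = False.

False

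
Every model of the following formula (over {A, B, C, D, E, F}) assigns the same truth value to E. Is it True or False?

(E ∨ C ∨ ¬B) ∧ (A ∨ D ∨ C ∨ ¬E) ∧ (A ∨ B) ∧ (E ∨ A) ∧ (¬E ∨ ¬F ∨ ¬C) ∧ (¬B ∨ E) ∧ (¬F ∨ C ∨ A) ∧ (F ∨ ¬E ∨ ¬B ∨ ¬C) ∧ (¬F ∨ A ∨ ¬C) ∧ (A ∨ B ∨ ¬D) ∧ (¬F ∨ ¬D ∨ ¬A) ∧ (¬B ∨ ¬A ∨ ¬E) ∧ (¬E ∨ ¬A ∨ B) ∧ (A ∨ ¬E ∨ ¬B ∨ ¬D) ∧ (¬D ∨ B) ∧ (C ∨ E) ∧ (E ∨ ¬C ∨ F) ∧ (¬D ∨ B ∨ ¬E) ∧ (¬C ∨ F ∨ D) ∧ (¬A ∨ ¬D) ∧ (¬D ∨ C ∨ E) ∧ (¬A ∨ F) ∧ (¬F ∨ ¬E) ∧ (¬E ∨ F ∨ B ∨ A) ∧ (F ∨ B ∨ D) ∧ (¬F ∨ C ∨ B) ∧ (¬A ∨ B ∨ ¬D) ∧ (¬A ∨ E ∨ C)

False

Suppose E = True.
(¬F) alone gives F = False.
(¬A) alone gives A = False.
(B) alone gives B = True.
(¬C) alone gives C = False.
(D) alone gives D = True.
But (¬D) is also a unit clause — contradiction.
So every satisfying assignment has E = False.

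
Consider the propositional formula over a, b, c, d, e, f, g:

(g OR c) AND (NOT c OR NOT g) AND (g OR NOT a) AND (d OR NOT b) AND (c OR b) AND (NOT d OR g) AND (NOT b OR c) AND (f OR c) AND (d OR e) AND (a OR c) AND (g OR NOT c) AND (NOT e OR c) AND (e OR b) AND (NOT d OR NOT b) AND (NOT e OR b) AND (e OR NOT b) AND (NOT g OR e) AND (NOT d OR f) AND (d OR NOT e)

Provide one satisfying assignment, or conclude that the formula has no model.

UNSATISFIABLE

Try g = true.
The clause (NOT c) is unit, so c = false.
The clause (b) is unit, so b = true.
Now (NOT b) is unsatisfied and unit — conflict.
Backtrack on g: now try g = false.
The clause (c) is unit, so c = true.
Now (NOT c) is unsatisfied and unit — conflict.
Either choice for g ends in contradiction.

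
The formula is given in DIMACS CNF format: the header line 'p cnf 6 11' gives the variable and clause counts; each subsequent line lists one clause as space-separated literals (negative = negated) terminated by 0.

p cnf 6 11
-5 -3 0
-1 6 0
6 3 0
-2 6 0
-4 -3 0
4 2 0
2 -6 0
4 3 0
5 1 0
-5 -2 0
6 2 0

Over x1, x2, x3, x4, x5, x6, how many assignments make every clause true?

2

There are 2^6 = 64 truth assignments over (x1, x2, x3, x4, x5, x6).
Split on x4. With x4 = True, the clauses containing x4 are satisfied and ¬x4 drops from the rest; 1 of the 2^5 = 32 assignments to the other variables satisfy what remains.
With x4 = False, by the same count on the reduced clause set, 1 assignment works.
Total: 1 + 1 = 2.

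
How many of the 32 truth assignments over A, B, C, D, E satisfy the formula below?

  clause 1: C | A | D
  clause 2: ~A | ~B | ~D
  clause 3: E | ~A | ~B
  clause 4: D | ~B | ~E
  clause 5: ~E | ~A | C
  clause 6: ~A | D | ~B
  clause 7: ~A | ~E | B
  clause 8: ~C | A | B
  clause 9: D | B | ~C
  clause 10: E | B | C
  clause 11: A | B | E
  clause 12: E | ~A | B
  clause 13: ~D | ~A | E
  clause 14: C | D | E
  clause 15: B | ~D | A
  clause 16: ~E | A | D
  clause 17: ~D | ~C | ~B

3

There are 2^5 = 32 truth assignments over (A, B, C, D, E).
Split on D. With D = 1, the clauses containing D are satisfied and ~D drops from the rest; 2 of the 2^4 = 16 assignments to the other variables satisfy what remains.
With D = 0, by the same count on the reduced clause set, 1 assignment works.
Total: 2 + 1 = 3.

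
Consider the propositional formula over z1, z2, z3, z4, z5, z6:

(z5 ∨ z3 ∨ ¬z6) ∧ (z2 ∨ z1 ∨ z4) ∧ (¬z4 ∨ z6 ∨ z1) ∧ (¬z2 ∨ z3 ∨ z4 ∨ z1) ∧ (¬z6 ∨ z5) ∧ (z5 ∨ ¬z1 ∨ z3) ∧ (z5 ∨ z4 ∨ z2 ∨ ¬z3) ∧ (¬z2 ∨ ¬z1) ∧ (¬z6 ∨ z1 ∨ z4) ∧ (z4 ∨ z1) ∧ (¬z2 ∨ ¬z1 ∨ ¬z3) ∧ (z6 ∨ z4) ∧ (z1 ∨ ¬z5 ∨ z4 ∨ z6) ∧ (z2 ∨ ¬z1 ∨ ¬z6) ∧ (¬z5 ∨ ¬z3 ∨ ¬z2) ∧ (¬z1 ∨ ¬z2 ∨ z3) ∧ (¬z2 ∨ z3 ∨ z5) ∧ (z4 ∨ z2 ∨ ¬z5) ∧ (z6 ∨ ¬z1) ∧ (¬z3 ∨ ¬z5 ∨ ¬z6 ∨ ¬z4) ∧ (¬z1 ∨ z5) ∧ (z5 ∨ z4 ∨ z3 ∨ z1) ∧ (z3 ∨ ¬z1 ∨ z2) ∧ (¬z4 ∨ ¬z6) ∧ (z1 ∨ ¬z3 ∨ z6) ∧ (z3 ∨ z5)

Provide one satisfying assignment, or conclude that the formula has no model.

UNSATISFIABLE

Suppose z6 = False.
From the singleton clause (z4), z4 = True.
From the singleton clause (z1), z1 = True.
That conflicts with the unit clause (¬z1).
So z6 must be the other value — set z6 = True.
From the singleton clause (z5), z5 = True.
From the singleton clause (¬z4), z4 = False.
From the singleton clause (z1), z1 = True.
From the singleton clause (¬z2), z2 = False.
That conflicts with the unit clause (z2).
Neither z6 = True nor z6 = False works.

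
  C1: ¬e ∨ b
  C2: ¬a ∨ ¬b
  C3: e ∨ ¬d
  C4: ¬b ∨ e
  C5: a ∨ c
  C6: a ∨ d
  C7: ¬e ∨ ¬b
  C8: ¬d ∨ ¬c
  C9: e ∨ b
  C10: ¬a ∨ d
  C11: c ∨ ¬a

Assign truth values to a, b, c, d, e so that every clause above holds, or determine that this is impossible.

UNSATISFIABLE

Branch on e: set e = False.
The clause (¬d) is unit, so d = False.
The clause (¬b) is unit, so b = False.
But (b) is also a unit clause — contradiction.
Backtrack on e: now try e = True.
The clause (b) is unit, so b = True.
But (¬b) is also a unit clause — contradiction.
Either choice for e ends in contradiction.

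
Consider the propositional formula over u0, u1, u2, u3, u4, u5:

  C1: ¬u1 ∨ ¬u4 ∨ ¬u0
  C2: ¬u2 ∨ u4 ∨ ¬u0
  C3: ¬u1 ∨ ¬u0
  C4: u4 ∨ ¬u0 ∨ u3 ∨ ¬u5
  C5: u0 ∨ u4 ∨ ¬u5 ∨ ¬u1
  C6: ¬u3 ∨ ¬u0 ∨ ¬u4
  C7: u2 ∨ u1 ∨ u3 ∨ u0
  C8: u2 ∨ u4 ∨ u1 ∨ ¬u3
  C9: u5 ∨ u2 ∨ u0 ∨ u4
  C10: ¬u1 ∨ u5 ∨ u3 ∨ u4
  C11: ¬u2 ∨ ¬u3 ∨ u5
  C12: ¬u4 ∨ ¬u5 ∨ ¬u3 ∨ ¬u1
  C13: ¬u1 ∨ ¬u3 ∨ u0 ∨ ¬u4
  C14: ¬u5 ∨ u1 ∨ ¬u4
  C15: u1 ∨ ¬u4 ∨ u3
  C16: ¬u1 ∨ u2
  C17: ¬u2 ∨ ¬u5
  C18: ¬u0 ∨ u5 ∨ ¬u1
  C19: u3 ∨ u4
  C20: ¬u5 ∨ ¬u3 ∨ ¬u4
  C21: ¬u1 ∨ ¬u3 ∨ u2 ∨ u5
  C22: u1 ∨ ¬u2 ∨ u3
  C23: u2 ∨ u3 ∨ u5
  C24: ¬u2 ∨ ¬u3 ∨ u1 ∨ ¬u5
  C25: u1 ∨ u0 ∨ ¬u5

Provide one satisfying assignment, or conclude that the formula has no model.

u0: False; u1: False; u2: False; u3: True; u4: True; u5: False

Try u1 = False.
Try u5 = False.
Try u2 = False.
Unit clause (u3) forces u3 = True.
Unit clause (u4) forces u4 = True.
Unit clause (¬u0) forces u0 = False.
Every clause now holds.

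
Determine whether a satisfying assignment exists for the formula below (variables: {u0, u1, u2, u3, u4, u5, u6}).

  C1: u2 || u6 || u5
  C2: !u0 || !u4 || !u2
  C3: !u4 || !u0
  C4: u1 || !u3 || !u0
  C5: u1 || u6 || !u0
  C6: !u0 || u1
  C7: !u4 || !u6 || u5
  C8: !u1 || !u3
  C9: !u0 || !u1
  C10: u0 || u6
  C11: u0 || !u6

Case u4 = false:
Case u0 = false:
(u6) alone gives u6 = true.
Now (!u6) is unsatisfied and unit — conflict.
So u0 must be the other value — set u0 = true.
(u1) alone gives u1 = true.
Now (!u1) is unsatisfied and unit — conflict.
Neither u0 = true nor u0 = false works.
So u4 must be the other value — set u4 = true.
(!u0) alone gives u0 = false.
(u6) alone gives u6 = true.
Now (!u6) is unsatisfied and unit — conflict.
Neither u4 = true nor u4 = false works.
No assignment satisfies every clause.

No, unsatisfiable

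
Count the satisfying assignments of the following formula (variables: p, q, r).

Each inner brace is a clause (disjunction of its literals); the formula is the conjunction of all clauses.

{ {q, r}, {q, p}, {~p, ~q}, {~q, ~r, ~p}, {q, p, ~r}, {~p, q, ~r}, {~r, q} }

2

There are 2^3 = 8 truth assignments over (p, q, r).
Check each against the 7 clauses (columns in the order p, q, r):
  F F F  ✗ fails (q | r)
  F F T  ✗ fails (q | p)
  F T F  ✓ satisfies all
  F T T  ✓ satisfies all
  T F F  ✗ fails (q | r)
  T F T  ✗ fails (~p | q | ~r)
  T T F  ✗ fails (~p | ~q)
  T T T  ✗ fails (~p | ~q)
2 of the 8 rows are models.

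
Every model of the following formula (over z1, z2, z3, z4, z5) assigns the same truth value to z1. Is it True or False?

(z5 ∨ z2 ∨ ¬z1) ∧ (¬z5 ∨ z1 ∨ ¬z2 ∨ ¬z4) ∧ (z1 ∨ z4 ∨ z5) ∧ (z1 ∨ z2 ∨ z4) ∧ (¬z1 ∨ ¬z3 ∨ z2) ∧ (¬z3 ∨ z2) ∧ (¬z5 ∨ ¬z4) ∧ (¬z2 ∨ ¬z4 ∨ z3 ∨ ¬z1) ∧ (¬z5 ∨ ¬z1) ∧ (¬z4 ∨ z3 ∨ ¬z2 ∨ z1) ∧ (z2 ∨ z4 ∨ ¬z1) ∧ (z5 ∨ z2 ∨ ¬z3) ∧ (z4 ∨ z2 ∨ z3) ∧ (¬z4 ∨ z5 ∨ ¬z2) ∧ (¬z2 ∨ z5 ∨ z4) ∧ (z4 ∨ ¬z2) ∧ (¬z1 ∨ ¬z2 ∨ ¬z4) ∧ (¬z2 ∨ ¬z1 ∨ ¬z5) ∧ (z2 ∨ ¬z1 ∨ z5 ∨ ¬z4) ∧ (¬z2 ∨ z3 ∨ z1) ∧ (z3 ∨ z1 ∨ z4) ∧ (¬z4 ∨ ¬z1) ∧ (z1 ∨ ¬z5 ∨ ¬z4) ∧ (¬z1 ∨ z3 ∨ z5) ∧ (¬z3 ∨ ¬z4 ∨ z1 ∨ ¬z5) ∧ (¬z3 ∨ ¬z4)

False

Suppose z1 = True.
From the singleton clause (¬z5), z5 = False.
From the singleton clause (z2), z2 = True.
From the singleton clause (¬z4), z4 = False.
Now (z4) is unsatisfied and unit — conflict.
So every satisfying assignment has z1 = False.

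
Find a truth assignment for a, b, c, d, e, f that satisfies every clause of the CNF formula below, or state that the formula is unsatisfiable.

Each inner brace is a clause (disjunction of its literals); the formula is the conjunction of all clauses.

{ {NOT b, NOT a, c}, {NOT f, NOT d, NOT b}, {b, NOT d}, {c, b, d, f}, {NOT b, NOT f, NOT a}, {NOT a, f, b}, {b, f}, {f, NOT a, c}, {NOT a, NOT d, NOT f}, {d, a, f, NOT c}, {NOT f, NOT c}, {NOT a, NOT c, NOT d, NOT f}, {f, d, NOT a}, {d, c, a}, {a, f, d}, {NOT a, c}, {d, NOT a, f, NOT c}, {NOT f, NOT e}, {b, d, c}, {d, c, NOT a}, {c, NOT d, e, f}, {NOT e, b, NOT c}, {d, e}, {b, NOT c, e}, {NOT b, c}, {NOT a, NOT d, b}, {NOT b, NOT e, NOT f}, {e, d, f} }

a=false, b=true, c=true, d=true, e=false, f=false

Branch on b: set b = true.
Unit clause (c) forces c = true.
Unit clause (NOT f) forces f = false.
Branch on d: set d = true.
All clauses hold; a, e can take either value.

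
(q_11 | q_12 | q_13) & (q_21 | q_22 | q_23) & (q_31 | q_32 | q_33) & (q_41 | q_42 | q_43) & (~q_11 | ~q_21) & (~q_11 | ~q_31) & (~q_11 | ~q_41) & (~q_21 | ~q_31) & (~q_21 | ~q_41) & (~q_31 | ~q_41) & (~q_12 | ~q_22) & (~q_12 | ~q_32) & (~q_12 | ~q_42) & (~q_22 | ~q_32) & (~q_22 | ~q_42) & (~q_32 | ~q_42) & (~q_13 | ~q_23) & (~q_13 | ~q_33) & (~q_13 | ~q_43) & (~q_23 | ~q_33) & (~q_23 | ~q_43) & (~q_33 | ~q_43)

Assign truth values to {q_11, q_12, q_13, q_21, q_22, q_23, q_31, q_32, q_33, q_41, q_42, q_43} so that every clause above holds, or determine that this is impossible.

Branch on q_11: set q_11 = 0.
Branch on q_12: set q_12 = 1.
Unit clause (~q_22) forces q_22 = 0.
Unit clause (~q_32) forces q_32 = 0.
Unit clause (~q_42) forces q_42 = 0.
Branch on q_21: set q_21 = 1.
Unit clause (~q_31) forces q_31 = 0.
Unit clause (q_33) forces q_33 = 1.
Unit clause (~q_41) forces q_41 = 0.
Unit clause (q_43) forces q_43 = 1.
But (~q_43) is also a unit clause — contradiction.
That branch fails; take q_21 = 0 instead.
Unit clause (q_23) forces q_23 = 1.
Unit clause (~q_13) forces q_13 = 0.
Unit clause (~q_33) forces q_33 = 0.
Unit clause (q_31) forces q_31 = 1.
Unit clause (~q_41) forces q_41 = 0.
Unit clause (q_43) forces q_43 = 1.
But (~q_43) is also a unit clause — contradiction.
Both values of q_21 lead to a conflict.
That branch fails; take q_12 = 0 instead.
Unit clause (q_13) forces q_13 = 1.
Unit clause (~q_23) forces q_23 = 0.
Unit clause (~q_33) forces q_33 = 0.
Unit clause (~q_43) forces q_43 = 0.
Branch on q_21: set q_21 = 1.
Unit clause (~q_31) forces q_31 = 0.
Unit clause (q_32) forces q_32 = 1.
Unit clause (~q_41) forces q_41 = 0.
Unit clause (q_42) forces q_42 = 1.
But (~q_42) is also a unit clause — contradiction.
That branch fails; take q_21 = 0 instead.
Unit clause (q_22) forces q_22 = 1.
Unit clause (~q_32) forces q_32 = 0.
Unit clause (q_31) forces q_31 = 1.
Unit clause (~q_41) forces q_41 = 0.
Unit clause (q_42) forces q_42 = 1.
But (~q_42) is also a unit clause — contradiction.
Both values of q_21 lead to a conflict.
Both values of q_12 lead to a conflict.
That branch fails; take q_11 = 1 instead.
Unit clause (~q_21) forces q_21 = 0.
Unit clause (~q_31) forces q_31 = 0.
Unit clause (~q_41) forces q_41 = 0.
Branch on q_22: set q_22 = 1.
Unit clause (~q_12) forces q_12 = 0.
Unit clause (~q_32) forces q_32 = 0.
Unit clause (q_33) forces q_33 = 1.
Unit clause (~q_42) forces q_42 = 0.
Unit clause (q_43) forces q_43 = 1.
But (~q_43) is also a unit clause — contradiction.
That branch fails; take q_22 = 0 instead.
Unit clause (q_23) forces q_23 = 1.
Unit clause (~q_13) forces q_13 = 0.
Unit clause (~q_33) forces q_33 = 0.
Unit clause (q_32) forces q_32 = 1.
Unit clause (~q_12) forces q_12 = 0.
Unit clause (~q_42) forces q_42 = 0.
Unit clause (q_43) forces q_43 = 1.
But (~q_43) is also a unit clause — contradiction.
Both values of q_22 lead to a conflict.
Both values of q_11 lead to a conflict.

UNSATISFIABLE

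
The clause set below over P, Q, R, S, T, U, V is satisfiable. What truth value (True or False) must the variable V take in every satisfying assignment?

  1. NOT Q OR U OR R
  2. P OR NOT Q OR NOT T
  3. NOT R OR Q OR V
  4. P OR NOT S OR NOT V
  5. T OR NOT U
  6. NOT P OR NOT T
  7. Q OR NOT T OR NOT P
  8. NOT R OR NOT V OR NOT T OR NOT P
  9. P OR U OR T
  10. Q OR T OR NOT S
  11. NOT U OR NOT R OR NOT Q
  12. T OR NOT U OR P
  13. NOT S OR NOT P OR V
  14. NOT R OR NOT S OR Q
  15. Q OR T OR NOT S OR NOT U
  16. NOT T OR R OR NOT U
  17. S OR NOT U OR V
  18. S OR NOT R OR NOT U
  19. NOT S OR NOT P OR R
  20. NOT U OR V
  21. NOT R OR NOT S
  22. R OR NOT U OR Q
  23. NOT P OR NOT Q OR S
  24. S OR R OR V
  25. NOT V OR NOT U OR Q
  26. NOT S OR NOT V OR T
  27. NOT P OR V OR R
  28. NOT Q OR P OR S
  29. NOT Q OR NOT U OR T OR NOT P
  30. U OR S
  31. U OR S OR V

Suppose V = true.
Branch on P: set P = true.
(NOT T) alone gives T = false.
(NOT U) alone gives U = false.
(NOT S) alone gives S = false.
But (S) is also a unit clause — contradiction.
Undo P and try P = false.
(NOT S) alone gives S = false.
(NOT Q) alone gives Q = false.
(NOT U) alone gives U = false.
But (U) is also a unit clause — contradiction.
Both values of P lead to a conflict.
So every satisfying assignment has V = False.

False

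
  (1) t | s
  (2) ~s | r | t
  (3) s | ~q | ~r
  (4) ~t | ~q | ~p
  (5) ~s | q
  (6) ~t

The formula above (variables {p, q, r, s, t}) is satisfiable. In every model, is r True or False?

True

Suppose r = 0.
From the singleton clause (~t), t = 0.
From the singleton clause (s), s = 1.
Now (~s) is unsatisfied and unit — conflict.
So every satisfying assignment has r = True.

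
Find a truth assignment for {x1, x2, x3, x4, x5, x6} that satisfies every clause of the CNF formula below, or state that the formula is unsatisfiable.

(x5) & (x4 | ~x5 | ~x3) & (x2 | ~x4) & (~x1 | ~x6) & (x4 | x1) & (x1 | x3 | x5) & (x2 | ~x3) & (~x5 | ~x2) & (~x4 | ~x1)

x1 ↦ 1; x2 ↦ 0; x3 ↦ 0; x4 ↦ 0; x5 ↦ 1; x6 ↦ 0

(x5) alone gives x5 = 1.
(~x2) alone gives x2 = 0.
(~x4) alone gives x4 = 0.
(~x3) alone gives x3 = 0.
(x1) alone gives x1 = 1.
(~x6) alone gives x6 = 0.
Every clause now holds.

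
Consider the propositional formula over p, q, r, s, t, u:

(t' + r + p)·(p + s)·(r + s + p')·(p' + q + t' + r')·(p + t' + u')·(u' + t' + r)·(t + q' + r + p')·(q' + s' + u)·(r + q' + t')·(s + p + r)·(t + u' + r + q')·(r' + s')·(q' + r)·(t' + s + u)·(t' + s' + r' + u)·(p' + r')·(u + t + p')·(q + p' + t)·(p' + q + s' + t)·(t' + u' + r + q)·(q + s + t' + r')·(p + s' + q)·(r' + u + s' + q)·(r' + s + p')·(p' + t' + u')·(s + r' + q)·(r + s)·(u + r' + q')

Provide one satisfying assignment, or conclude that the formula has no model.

Try p = 1.
(r') alone gives r = 0.
(s) alone gives s = 1.
(q') alone gives q = 0.
(t) alone gives t = 1.
(u') alone gives u = 0.
All clauses are satisfied.

p=1, q=0, r=0, s=1, t=1, u=0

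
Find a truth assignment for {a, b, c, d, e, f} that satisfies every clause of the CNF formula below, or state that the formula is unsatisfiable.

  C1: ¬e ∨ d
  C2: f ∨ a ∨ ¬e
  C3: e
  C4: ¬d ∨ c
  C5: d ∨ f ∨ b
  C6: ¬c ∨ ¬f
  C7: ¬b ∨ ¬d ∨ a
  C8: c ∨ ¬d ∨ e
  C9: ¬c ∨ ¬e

UNSATISFIABLE

Unit clause (e) forces e = True.
Unit clause (d) forces d = True.
Unit clause (c) forces c = True.
But (¬c) is also a unit clause — contradiction.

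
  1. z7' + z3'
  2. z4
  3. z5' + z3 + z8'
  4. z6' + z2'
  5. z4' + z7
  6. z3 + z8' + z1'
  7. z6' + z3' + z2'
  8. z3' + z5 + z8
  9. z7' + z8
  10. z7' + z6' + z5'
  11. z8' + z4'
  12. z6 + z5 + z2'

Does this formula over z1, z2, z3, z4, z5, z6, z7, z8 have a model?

The clause (z4) is unit, so z4 = 1.
The clause (z7) is unit, so z7 = 1.
The clause (z3') is unit, so z3 = 0.
The clause (z8) is unit, so z8 = 1.
That conflicts with the unit clause (z8').
No assignment satisfies every clause.

No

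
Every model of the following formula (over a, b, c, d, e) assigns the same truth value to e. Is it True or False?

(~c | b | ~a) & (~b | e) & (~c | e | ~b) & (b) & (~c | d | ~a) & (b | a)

True

Suppose e = 0.
Unit clause (~b) forces b = 0.
That conflicts with the unit clause (b).
So every satisfying assignment has e = True.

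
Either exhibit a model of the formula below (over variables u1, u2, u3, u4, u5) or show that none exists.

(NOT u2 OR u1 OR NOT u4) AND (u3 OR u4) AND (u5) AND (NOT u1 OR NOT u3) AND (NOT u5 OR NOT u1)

The clause (u5) is unit, so u5 = true.
The clause (NOT u1) is unit, so u1 = false.
Suppose u2 = false.
Suppose u3 = true.
All clauses hold; u4 can take either value.

u1: false,  u2: false,  u3: true,  u4: false,  u5: true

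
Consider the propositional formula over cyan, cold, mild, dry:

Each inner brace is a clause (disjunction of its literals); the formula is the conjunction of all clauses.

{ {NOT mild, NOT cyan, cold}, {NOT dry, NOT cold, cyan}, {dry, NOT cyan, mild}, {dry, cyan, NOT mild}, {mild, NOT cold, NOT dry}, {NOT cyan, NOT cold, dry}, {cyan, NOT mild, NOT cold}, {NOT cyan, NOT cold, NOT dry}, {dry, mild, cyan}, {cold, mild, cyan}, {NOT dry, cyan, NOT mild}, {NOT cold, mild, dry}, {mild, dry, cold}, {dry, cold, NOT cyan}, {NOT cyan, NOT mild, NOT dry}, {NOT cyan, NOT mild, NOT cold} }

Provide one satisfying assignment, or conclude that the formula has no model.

Try mild = false.
Try dry = true.
(NOT cold) alone gives cold = false.
(cyan) alone gives cyan = true.
All clauses are satisfied.

cyan=true,  cold=false,  mild=false,  dry=true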